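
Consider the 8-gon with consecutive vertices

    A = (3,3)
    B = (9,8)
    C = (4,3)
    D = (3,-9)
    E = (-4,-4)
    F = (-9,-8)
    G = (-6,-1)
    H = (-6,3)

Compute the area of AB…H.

97.5

Σ = (-3) + (-5) + (-45) + (-48) + (-4) + (-39) + (-24) + (-27) = -195
Area = |Σ|/2 = 97.5.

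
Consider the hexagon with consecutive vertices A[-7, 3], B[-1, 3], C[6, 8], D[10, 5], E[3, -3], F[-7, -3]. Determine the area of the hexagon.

105.5

Apply the shoelace (surveyor's) formula: 2A = Σ (x_i·y_{i+1} − x_{i+1}·y_i), indices taken mod 6.
Cross-terms: -18, -26, -50, -45, -30, -42  ⇒  Σ = -211
Area = |Σ|/2 = 105.5.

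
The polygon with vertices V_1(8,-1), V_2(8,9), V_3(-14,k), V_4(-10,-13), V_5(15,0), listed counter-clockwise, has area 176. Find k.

Write out the shoelace sum; only the two edges meeting at V_3 involve k:
2·Area = [(8·k − (-14)·9) + ((-14)·(-13) − (-10)·k)] + 260
       = 18·k + 568 = 352
⇒ k = -12.

-12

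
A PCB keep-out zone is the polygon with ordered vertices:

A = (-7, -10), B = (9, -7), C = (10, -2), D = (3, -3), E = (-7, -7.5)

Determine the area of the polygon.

Apply the surveyor's formula: 2A = Σ (x_i·y_{i+1} − x_{i+1}·y_i), indices taken mod 5.
Cross-terms: 139, 52, -24, -43.5, 17.5  ⇒  Σ = 141
Area = |Σ|/2 = 70.5.

70.5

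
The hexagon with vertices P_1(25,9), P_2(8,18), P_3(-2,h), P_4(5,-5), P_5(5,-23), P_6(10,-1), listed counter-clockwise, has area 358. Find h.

14

The doubled signed area Σ (x_i y_{i+1} − x_{i+1} y_i) is linear in h.
With h=0 it equals 674; the coefficient of h is 3 (from the two edges through P_3).
So 3·h + 674 = 2·358 = 716 ⇒ h = 14.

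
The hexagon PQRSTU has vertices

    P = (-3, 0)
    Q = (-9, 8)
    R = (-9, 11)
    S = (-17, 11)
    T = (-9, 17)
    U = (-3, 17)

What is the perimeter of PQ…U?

|PQ| = √((-6)² + (8)²) = √100 = 10
|QR| = √((0)² + (3)²) = √9 = 3
|RS| = √((-8)² + (0)²) = √64 = 8
|ST| = √((8)² + (6)²) = √100 = 10
|TU| = √((6)² + (0)²) = √36 = 6
|UP| = √((0)² + (-17)²) = √289 = 17
Perimeter = 10 + 3 + 8 + 10 + 6 + 17 = 54.

54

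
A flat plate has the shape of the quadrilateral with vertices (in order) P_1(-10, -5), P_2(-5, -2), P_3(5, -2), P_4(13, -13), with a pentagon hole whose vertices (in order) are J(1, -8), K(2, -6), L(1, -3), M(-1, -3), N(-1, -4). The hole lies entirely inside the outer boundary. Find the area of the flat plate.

Outer boundary:
Σ = (-5) + (20) + (-39) + (-195) = -219
Area = |Σ|/2 = 109.5.
Hole:
Apply Gauss's area formula: 2A = Σ (x_i·y_{i+1} − x_{i+1}·y_i), indices taken mod 5.
Σ = (10) + (0) + (-6) + (1) + (12) = 17
Area = |Σ|/2 = 8.5.
Net area = 109.5 − 8.5 = 101.

101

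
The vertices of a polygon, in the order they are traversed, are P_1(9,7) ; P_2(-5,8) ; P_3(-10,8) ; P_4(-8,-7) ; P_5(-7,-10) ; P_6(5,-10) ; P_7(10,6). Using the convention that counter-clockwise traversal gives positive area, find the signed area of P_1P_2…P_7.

289

P_1→P_2: (9)(8) − (-5)(7) = 107
P_2→P_3: (-5)(8) − (-10)(8) = 40
P_3→P_4: (-10)(-7) − (-8)(8) = 134
P_4→P_5: (-8)(-10) − (-7)(-7) = 31
P_5→P_6: (-7)(-10) − (5)(-10) = 120
P_6→P_7: (5)(6) − (10)(-10) = 130
P_7→P_1: (10)(7) − (9)(6) = 16
Σ = 578
Signed area = Σ/2 = 289 (positive ⇒ counter-clockwise traversal).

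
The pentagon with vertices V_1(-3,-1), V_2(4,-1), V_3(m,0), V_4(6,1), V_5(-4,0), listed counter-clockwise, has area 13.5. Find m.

Write out the shoelace sum; only the two edges meeting at V_3 involve m:
2·Area = [(4·0 − m·(-1)) + (m·1 − 6·0)] + 15
       = 2·m + 15 = 27
⇒ m = 6.

6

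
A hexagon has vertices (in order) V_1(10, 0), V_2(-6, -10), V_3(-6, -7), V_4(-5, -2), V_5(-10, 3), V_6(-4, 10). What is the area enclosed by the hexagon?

182

Apply Gauss's area formula: 2A = Σ (x_i·y_{i+1} − x_{i+1}·y_i), indices taken mod 6.
Σ = (-100) + (-18) + (-23) + (-35) + (-88) + (-100) = -364
Area = |Σ|/2 = 182.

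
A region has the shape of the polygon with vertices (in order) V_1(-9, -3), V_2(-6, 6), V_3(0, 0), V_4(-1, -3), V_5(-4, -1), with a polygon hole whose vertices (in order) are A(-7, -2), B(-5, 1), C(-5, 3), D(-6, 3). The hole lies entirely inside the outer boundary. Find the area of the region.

Outer boundary:
Apply Gauss's area formula: 2A = Σ (x_i·y_{i+1} − x_{i+1}·y_i), indices taken mod 5.
Cross-terms: -72, 0, 0, -11, 3  ⇒  Σ = -80
Area = |Σ|/2 = 40.
Hole:
Apply the surveyor's formula: 2A = Σ (x_i·y_{i+1} − x_{i+1}·y_i), indices taken mod 4.
Σ = (-17) + (-10) + (3) + (33) = 9
Area = |Σ|/2 = 4.5.
Net area = 40 − 4.5 = 35.5.

35.5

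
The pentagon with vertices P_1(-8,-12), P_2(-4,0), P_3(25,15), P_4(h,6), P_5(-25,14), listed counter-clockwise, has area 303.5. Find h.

The doubled signed area Σ (x_i y_{i+1} − x_{i+1} y_i) is linear in h.
With h=0 it equals 604; the coefficient of h is -1 (from the two edges through P_4).
So -1·h + 604 = 2·303.5 = 607 ⇒ h = -3.

-3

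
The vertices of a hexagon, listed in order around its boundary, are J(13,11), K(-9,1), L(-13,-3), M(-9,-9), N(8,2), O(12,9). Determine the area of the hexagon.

Apply the shoelace (surveyor's) formula: 2A = Σ (x_i·y_{i+1} − x_{i+1}·y_i), indices taken mod 6.
Σ = (112) + (40) + (90) + (54) + (48) + (15) = 359
Area = |Σ|/2 = 179.5.

179.5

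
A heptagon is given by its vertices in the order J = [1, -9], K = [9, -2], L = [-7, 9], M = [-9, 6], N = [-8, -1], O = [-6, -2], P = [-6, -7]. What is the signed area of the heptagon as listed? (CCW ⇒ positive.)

171.5

Apply the shoelace (surveyor's) formula: 2A = Σ (x_i·y_{i+1} − x_{i+1}·y_i), indices taken mod 7.
Σ = (79) + (67) + (39) + (57) + (10) + (30) + (61) = 343
Signed area = Σ/2 = 171.5 (positive ⇒ counter-clockwise traversal).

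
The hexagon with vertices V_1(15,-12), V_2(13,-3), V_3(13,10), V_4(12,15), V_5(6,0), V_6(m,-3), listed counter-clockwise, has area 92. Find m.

Write out the shoelace sum; only the two edges meeting at V_6 involve m:
2·Area = [(6·(-3) − m·0) + (m·(-12) − 15·(-3))] + 265
       = -12·m + 292 = 184
⇒ m = 9.

9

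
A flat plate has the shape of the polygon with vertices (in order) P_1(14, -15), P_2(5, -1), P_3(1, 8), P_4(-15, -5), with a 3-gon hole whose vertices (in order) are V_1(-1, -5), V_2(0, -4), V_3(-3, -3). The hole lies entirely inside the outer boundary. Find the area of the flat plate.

Outer boundary:
Apply the surveyor's formula: 2A = Σ (x_i·y_{i+1} − x_{i+1}·y_i), indices taken mod 4.
Σ = (61) + (41) + (115) + (295) = 512
Area = |Σ|/2 = 256.
Hole:
Apply the shoelace formula: 2A = Σ (x_i·y_{i+1} − x_{i+1}·y_i), indices taken mod 3.
V_1→V_2: (-1)(-4) − (0)(-5) = 4
V_2→V_3: (0)(-3) − (-3)(-4) = -12
V_3→V_1: (-3)(-5) − (-1)(-3) = 12
Σ = 4
Area = |Σ|/2 = 2.
Net area = 256 − 2 = 254.

254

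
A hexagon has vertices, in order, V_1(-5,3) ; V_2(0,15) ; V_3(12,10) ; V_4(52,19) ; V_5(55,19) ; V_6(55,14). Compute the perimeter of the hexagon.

136

|V_1V_2| = √((5)² + (12)²) = √169 = 13
|V_2V_3| = √((12)² + (-5)²) = √169 = 13
|V_3V_4| = √((40)² + (9)²) = √1681 = 41
|V_4V_5| = √((3)² + (0)²) = √9 = 3
|V_5V_6| = √((0)² + (-5)²) = √25 = 5
|V_6V_1| = √((-60)² + (-11)²) = √3721 = 61
Perimeter = 13 + 13 + 41 + 3 + 5 + 61 = 136.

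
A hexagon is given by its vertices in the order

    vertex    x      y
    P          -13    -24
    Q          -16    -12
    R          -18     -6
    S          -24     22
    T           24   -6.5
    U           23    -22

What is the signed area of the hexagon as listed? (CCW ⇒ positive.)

-1238.25

Σ = (-228) + (-120) + (-540) + (-372) + (-378.5) + (-838) = -2476.5
Signed area = Σ/2 = -1238.25 (negative ⇒ clockwise traversal).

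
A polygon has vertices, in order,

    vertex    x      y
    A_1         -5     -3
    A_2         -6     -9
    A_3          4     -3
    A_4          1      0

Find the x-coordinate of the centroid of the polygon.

Apply Gauss's area formula. First the cross-terms c_i = x_i·y_{i+1} − x_{i+1}·y_i:
  27, 54, 3, -3  ⇒  2A = 81, A = 40.5.
Then Σ (x_i + x_{i+1})·c_i = -378, so x̄ = -378 / (6·40.5) = -14/9.

-14/9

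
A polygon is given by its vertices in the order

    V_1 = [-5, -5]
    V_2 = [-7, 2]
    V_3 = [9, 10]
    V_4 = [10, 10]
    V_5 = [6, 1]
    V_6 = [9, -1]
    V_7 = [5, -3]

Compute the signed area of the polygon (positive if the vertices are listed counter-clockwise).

-135

Cross-terms: -45, -88, -10, -50, -15, -22, -40  ⇒  Σ = -270
Signed area = Σ/2 = -135 (negative ⇒ clockwise traversal).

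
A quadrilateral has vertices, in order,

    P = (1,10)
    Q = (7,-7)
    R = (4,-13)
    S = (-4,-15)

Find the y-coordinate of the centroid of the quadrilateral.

-1430/277

Apply Gauss's area formula. First the cross-terms c_i = x_i·y_{i+1} − x_{i+1}·y_i:
  -77, -63, -112, -25  ⇒  2A = -277, A = -138.5.
Then Σ (y_i + y_{i+1})·c_i = 4290, so ȳ = 4290 / (6·(-138.5)) = -1430/277.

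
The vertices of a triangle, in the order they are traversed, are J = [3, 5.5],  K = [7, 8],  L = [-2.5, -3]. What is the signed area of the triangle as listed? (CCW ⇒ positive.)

-10.125

Σ = (-14.5) + (-1) + (-4.75) = -20.25
Signed area = Σ/2 = -10.125 (negative ⇒ clockwise traversal).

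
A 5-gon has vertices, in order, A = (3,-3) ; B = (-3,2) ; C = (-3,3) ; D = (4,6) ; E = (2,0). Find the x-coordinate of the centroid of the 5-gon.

Apply the shoelace (surveyor's) formula. First the cross-terms c_i = x_i·y_{i+1} − x_{i+1}·y_i:
  -3, -3, -30, -12, -6  ⇒  2A = -54, A = -27.
Then Σ (x_i + x_{i+1})·c_i = -114, so x̄ = -114 / (6·(-27)) = 19/27.

19/27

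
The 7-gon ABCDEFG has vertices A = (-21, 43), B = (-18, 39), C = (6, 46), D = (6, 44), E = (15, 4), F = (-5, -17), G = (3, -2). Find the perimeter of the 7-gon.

|AB| = √((3)² + (-4)²) = √25 = 5
|BC| = √((24)² + (7)²) = √625 = 25
|CD| = √((0)² + (-2)²) = √4 = 2
|DE| = √((9)² + (-40)²) = √1681 = 41
|EF| = √((-20)² + (-21)²) = √841 = 29
|FG| = √((8)² + (15)²) = √289 = 17
|GA| = √((-24)² + (45)²) = √2601 = 51
Perimeter = 5 + 25 + 2 + 41 + 29 + 17 + 51 = 170.

170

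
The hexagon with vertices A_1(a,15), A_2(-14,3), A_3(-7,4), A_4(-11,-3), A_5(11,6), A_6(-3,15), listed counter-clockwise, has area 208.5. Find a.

The doubled signed area Σ (x_i y_{i+1} − x_{i+1} y_i) is linear in a.
With a=0 it equals 345; the coefficient of a is -12 (from the two edges through A_1).
So -12·a + 345 = 2·208.5 = 417 ⇒ a = -6.

-6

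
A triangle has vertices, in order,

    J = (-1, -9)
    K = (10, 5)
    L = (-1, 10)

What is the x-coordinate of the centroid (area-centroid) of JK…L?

8/3

Apply the surveyor's formula. First the cross-terms c_i = x_i·y_{i+1} − x_{i+1}·y_i:
  85, 105, 19  ⇒  2A = 209, A = 104.5.
Then Σ (x_i + x_{i+1})·c_i = 1672, so x̄ = 1672 / (6·104.5) = 8/3.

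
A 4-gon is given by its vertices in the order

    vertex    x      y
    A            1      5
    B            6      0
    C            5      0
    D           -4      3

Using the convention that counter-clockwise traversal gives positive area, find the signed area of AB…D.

-19

Cross-terms: -30, 0, 15, -23  ⇒  Σ = -38
Signed area = Σ/2 = -19 (negative ⇒ clockwise traversal).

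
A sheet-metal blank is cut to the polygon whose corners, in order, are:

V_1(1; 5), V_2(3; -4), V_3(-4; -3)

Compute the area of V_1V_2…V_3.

30.5

Apply the surveyor's formula: 2A = Σ (x_i·y_{i+1} − x_{i+1}·y_i), indices taken mod 3.
V_1→V_2: (1)(-4) − (3)(5) = -19
V_2→V_3: (3)(-3) − (-4)(-4) = -25
V_3→V_1: (-4)(5) − (1)(-3) = -17
Σ = -61
Area = |Σ|/2 = 30.5.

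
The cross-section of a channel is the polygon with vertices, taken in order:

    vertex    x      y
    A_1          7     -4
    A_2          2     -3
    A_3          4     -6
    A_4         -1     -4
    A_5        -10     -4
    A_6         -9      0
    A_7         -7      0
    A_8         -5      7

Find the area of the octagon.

Apply Gauss's area formula: 2A = Σ (x_i·y_{i+1} − x_{i+1}·y_i), indices taken mod 8.
Σ = (-13) + (0) + (-22) + (-36) + (-36) + (0) + (-49) + (-29) = -185
Area = |Σ|/2 = 92.5.

92.5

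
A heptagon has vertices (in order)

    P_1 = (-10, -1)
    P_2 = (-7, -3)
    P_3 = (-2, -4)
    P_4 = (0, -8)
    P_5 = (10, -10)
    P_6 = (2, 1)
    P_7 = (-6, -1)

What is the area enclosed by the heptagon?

85.5

Apply Gauss's area formula: 2A = Σ (x_i·y_{i+1} − x_{i+1}·y_i), indices taken mod 7.
Cross-terms: 23, 22, 16, 80, 30, 4, -4  ⇒  Σ = 171
Area = |Σ|/2 = 85.5.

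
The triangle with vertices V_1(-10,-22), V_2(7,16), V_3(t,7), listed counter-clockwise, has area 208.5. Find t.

The doubled signed area Σ (x_i y_{i+1} − x_{i+1} y_i) is linear in t.
With t=0 it equals 113; the coefficient of t is -38 (from the two edges through V_3).
So -38·t + 113 = 2·208.5 = 417 ⇒ t = -8.

-8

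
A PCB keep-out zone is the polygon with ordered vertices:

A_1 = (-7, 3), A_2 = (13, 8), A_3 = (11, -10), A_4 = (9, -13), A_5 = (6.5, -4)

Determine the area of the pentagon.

Apply the shoelace (surveyor's) formula: 2A = Σ (x_i·y_{i+1} − x_{i+1}·y_i), indices taken mod 5.
A_1→A_2: (-7)(8) − (13)(3) = -95
A_2→A_3: (13)(-10) − (11)(8) = -218
A_3→A_4: (11)(-13) − (9)(-10) = -53
A_4→A_5: (9)(-4) − (6.5)(-13) = 48.5
A_5→A_1: (6.5)(3) − (-7)(-4) = -8.5
Σ = -326
Area = |Σ|/2 = 163.

163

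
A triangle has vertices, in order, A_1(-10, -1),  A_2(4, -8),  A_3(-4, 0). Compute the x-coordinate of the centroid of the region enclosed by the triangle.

-10/3

Apply the surveyor's formula. First the cross-terms c_i = x_i·y_{i+1} − x_{i+1}·y_i:
  84, -32, 4  ⇒  2A = 56, A = 28.
Then Σ (x_i + x_{i+1})·c_i = -560, so x̄ = -560 / (6·28) = -10/3.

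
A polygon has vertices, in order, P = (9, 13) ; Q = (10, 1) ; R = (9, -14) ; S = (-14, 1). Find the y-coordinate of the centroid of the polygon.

Apply the shoelace (surveyor's) formula. First the cross-terms c_i = x_i·y_{i+1} − x_{i+1}·y_i:
  -121, -149, -187, -191  ⇒  2A = -648, A = -324.
Then Σ (y_i + y_{i+1})·c_i = 0, so ȳ = 0 / (6·(-324)) = 0.

0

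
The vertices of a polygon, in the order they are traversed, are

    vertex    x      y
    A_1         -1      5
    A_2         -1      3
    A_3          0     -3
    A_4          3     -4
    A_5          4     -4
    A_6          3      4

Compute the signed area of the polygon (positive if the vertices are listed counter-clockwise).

Apply the shoelace (surveyor's) formula: 2A = Σ (x_i·y_{i+1} − x_{i+1}·y_i), indices taken mod 6.
Σ = (2) + (3) + (9) + (4) + (28) + (19) = 65
Signed area = Σ/2 = 32.5 (positive ⇒ counter-clockwise traversal).

32.5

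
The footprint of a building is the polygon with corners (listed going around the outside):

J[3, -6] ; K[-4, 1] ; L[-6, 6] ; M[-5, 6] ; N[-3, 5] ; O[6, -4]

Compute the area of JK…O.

Apply the shoelace (surveyor's) formula: 2A = Σ (x_i·y_{i+1} − x_{i+1}·y_i), indices taken mod 6.
Σ = (-21) + (-18) + (-6) + (-7) + (-18) + (-24) = -94
Area = |Σ|/2 = 47.

47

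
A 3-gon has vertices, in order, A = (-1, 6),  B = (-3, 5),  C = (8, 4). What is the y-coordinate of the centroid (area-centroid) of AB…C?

5

Apply Gauss's area formula. First the cross-terms c_i = x_i·y_{i+1} − x_{i+1}·y_i:
  13, -52, 52  ⇒  2A = 13, A = 6.5.
Then Σ (y_i + y_{i+1})·c_i = 195, so ȳ = 195 / (6·6.5) = 5.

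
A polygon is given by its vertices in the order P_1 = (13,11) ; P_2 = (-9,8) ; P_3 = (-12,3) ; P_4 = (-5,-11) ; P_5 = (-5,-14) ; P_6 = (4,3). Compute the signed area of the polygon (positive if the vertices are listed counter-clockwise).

240

P_1→P_2: (13)(8) − (-9)(11) = 203
P_2→P_3: (-9)(3) − (-12)(8) = 69
P_3→P_4: (-12)(-11) − (-5)(3) = 147
P_4→P_5: (-5)(-14) − (-5)(-11) = 15
P_5→P_6: (-5)(3) − (4)(-14) = 41
P_6→P_1: (4)(11) − (13)(3) = 5
Σ = 480
Signed area = Σ/2 = 240 (positive ⇒ counter-clockwise traversal).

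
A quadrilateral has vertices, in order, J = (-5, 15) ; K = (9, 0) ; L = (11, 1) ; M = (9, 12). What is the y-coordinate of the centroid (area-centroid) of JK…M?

Apply Gauss's area formula. First the cross-terms c_i = x_i·y_{i+1} − x_{i+1}·y_i:
  -135, 9, 123, 195  ⇒  2A = 192, A = 96.
Then Σ (y_i + y_{i+1})·c_i = 4848, so ȳ = 4848 / (6·96) = 101/12.

101/12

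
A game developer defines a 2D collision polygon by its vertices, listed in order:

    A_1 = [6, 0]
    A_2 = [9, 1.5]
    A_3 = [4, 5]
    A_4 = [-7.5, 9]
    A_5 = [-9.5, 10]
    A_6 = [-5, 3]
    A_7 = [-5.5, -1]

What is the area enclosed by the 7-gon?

Apply Gauss's area formula: 2A = Σ (x_i·y_{i+1} − x_{i+1}·y_i), indices taken mod 7.
Σ = (9) + (39) + (73.5) + (10.5) + (21.5) + (21.5) + (6) = 181
Area = |Σ|/2 = 90.5.

90.5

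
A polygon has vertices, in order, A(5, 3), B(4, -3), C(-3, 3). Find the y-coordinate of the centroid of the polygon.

1

Apply Gauss's area formula. First the cross-terms c_i = x_i·y_{i+1} − x_{i+1}·y_i:
  -27, 3, -24  ⇒  2A = -48, A = -24.
Then Σ (y_i + y_{i+1})·c_i = -144, so ȳ = -144 / (6·(-24)) = 1.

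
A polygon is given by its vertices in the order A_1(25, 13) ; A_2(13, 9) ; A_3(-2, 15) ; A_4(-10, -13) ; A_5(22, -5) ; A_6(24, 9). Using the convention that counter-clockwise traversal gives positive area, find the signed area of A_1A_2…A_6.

593

Σ = (56) + (213) + (176) + (336) + (318) + (87) = 1186
Signed area = Σ/2 = 593 (positive ⇒ counter-clockwise traversal).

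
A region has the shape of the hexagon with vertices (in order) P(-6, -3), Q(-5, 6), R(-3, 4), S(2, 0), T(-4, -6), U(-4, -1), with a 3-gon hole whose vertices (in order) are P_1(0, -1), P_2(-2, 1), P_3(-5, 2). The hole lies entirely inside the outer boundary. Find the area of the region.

41.5

Outer boundary:
Apply Gauss's area formula: 2A = Σ (x_i·y_{i+1} − x_{i+1}·y_i), indices taken mod 6.
P→Q: (-6)(6) − (-5)(-3) = -51
Q→R: (-5)(4) − (-3)(6) = -2
R→S: (-3)(0) − (2)(4) = -8
S→T: (2)(-6) − (-4)(0) = -12
T→U: (-4)(-1) − (-4)(-6) = -20
U→P: (-4)(-3) − (-6)(-1) = 6
Σ = -87
Area = |Σ|/2 = 43.5.
Hole:
Cross-terms: -2, 1, 5  ⇒  Σ = 4
Area = |Σ|/2 = 2.
Net area = 43.5 − 2 = 41.5.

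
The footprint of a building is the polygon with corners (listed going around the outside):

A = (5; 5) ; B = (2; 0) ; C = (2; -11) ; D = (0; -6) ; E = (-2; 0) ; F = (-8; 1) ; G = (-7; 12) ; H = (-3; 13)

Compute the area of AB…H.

141

Σ = (-10) + (-22) + (-12) + (-12) + (-2) + (-89) + (-55) + (-80) = -282
Area = |Σ|/2 = 141.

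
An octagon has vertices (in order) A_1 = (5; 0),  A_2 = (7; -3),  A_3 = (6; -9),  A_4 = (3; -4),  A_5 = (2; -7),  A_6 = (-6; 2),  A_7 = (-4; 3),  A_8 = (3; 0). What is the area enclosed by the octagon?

63.5

Cross-terms: -15, -45, 3, -13, -38, -10, -9, 0  ⇒  Σ = -127
Area = |Σ|/2 = 63.5.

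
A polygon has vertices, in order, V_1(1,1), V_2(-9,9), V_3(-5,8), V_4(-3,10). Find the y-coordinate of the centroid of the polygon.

Apply the shoelace formula. First the cross-terms c_i = x_i·y_{i+1} − x_{i+1}·y_i:
  18, -27, -26, -13  ⇒  2A = -48, A = -24.
Then Σ (y_i + y_{i+1})·c_i = -890, so ȳ = -890 / (6·(-24)) = 445/72.

445/72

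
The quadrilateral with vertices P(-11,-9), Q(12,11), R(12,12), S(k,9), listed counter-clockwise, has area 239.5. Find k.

-13

The doubled signed area Σ (x_i y_{i+1} − x_{i+1} y_i) is linear in k.
With k=0 it equals 206; the coefficient of k is -21 (from the two edges through S).
So -21·k + 206 = 2·239.5 = 479 ⇒ k = -13.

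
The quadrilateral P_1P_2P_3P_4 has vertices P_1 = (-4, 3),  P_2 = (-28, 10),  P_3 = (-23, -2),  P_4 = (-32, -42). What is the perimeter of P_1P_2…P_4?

132

|P_1P_2| = √((-24)² + (7)²) = √625 = 25
|P_2P_3| = √((5)² + (-12)²) = √169 = 13
|P_3P_4| = √((-9)² + (-40)²) = √1681 = 41
|P_4P_1| = √((28)² + (45)²) = √2809 = 53
Perimeter = 25 + 13 + 41 + 53 = 132.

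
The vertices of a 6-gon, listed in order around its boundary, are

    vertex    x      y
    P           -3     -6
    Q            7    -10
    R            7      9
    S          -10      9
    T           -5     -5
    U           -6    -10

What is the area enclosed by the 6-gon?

239.5

Cross-terms: 72, 133, 153, 95, 20, 6  ⇒  Σ = 479
Area = |Σ|/2 = 239.5.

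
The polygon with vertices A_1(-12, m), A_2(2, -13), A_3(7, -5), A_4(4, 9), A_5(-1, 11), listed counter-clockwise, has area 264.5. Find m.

The doubled signed area Σ (x_i y_{i+1} − x_{i+1} y_i) is linear in m.
With m=0 it equals 505; the coefficient of m is -3 (from the two edges through A_1).
So -3·m + 505 = 2·264.5 = 529 ⇒ m = -8.

-8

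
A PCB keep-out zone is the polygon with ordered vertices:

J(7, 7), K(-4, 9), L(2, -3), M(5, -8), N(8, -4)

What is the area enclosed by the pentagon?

106

Σ = (91) + (-6) + (-1) + (44) + (84) = 212
Area = |Σ|/2 = 106.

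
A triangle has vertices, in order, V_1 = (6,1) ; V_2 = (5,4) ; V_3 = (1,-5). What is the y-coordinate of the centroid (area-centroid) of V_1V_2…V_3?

0

Apply the surveyor's formula. First the cross-terms c_i = x_i·y_{i+1} − x_{i+1}·y_i:
  19, -29, 31  ⇒  2A = 21, A = 10.5.
Then Σ (y_i + y_{i+1})·c_i = 0, so ȳ = 0 / (6·10.5) = 0.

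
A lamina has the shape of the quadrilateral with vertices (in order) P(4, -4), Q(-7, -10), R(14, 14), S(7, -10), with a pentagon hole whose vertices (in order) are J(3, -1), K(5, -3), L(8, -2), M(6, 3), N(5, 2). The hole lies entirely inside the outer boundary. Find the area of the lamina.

110

Outer boundary:
P→Q: (4)(-10) − (-7)(-4) = -68
Q→R: (-7)(14) − (14)(-10) = 42
R→S: (14)(-10) − (7)(14) = -238
S→P: (7)(-4) − (4)(-10) = 12
Σ = -252
Area = |Σ|/2 = 126.
Hole:
Apply the surveyor's formula: 2A = Σ (x_i·y_{i+1} − x_{i+1}·y_i), indices taken mod 5.
Σ = (-4) + (14) + (36) + (-3) + (-11) = 32
Area = |Σ|/2 = 16.
Net area = 126 − 16 = 110.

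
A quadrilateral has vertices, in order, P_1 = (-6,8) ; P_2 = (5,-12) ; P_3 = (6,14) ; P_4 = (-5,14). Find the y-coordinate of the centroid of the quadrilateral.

151/31

Apply the shoelace formula. First the cross-terms c_i = x_i·y_{i+1} − x_{i+1}·y_i:
  32, 142, 154, 44  ⇒  2A = 372, A = 186.
Then Σ (y_i + y_{i+1})·c_i = 5436, so ȳ = 5436 / (6·186) = 151/31.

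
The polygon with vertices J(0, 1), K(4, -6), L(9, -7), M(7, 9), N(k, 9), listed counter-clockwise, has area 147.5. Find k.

Write out the shoelace sum; only the two edges meeting at N involve k:
2·Area = [(7·9 − k·9) + (k·1 − 0·9)] + 152
       = -8·k + 215 = 295
⇒ k = -10.

-10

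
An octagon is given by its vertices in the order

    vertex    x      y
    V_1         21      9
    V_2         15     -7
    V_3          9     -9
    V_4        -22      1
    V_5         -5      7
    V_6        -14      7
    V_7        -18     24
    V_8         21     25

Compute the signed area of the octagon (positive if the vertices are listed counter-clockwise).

Apply Gauss's area formula: 2A = Σ (x_i·y_{i+1} − x_{i+1}·y_i), indices taken mod 8.
Cross-terms: -282, -72, -189, -149, 63, -210, -954, -336  ⇒  Σ = -2129
Signed area = Σ/2 = -1064.5 (negative ⇒ clockwise traversal).

-1064.5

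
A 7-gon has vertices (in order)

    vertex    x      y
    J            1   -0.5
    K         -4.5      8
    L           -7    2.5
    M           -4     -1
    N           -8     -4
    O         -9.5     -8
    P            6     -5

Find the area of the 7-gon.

Apply the shoelace (surveyor's) formula: 2A = Σ (x_i·y_{i+1} − x_{i+1}·y_i), indices taken mod 7.
J→K: (1)(8) − (-4.5)(-0.5) = 5.75
K→L: (-4.5)(2.5) − (-7)(8) = 44.75
L→M: (-7)(-1) − (-4)(2.5) = 17
M→N: (-4)(-4) − (-8)(-1) = 8
N→O: (-8)(-8) − (-9.5)(-4) = 26
O→P: (-9.5)(-5) − (6)(-8) = 95.5
P→J: (6)(-0.5) − (1)(-5) = 2
Σ = 199
Area = |Σ|/2 = 99.5.

99.5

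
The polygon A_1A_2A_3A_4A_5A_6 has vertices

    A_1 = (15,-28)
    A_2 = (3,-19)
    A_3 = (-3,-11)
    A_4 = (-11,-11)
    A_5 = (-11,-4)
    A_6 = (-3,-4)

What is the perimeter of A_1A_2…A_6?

78

|A_1A_2| = √((-12)² + (9)²) = √225 = 15
|A_2A_3| = √((-6)² + (8)²) = √100 = 10
|A_3A_4| = √((-8)² + (0)²) = √64 = 8
|A_4A_5| = √((0)² + (7)²) = √49 = 7
|A_5A_6| = √((8)² + (0)²) = √64 = 8
|A_6A_1| = √((18)² + (-24)²) = √900 = 30
Perimeter = 15 + 10 + 8 + 7 + 8 + 30 = 78.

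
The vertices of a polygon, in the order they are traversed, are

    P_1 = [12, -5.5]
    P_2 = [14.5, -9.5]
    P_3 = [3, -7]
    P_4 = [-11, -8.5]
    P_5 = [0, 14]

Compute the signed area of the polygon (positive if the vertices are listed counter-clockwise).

-265.875

Σ = (-34.25) + (-73) + (-102.5) + (-154) + (-168) = -531.75
Signed area = Σ/2 = -265.875 (negative ⇒ clockwise traversal).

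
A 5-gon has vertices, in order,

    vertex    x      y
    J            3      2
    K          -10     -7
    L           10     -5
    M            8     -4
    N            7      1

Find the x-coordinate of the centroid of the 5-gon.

Apply the shoelace formula. First the cross-terms c_i = x_i·y_{i+1} − x_{i+1}·y_i:
  -1, 120, 0, 36, 11  ⇒  2A = 166, A = 83.
Then Σ (x_i + x_{i+1})·c_i = 657, so x̄ = 657 / (6·83) = 219/166.

219/166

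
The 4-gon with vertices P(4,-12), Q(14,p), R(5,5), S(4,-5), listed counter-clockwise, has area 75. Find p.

15

The doubled signed area Σ (x_i y_{i+1} − x_{i+1} y_i) is linear in p.
With p=0 it equals 165; the coefficient of p is -1 (from the two edges through Q).
So -1·p + 165 = 2·75 = 150 ⇒ p = 15.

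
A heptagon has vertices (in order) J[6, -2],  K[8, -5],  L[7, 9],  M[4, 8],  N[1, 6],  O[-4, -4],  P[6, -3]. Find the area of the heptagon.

Apply the shoelace (surveyor's) formula: 2A = Σ (x_i·y_{i+1} − x_{i+1}·y_i), indices taken mod 7.
Cross-terms: -14, 107, 20, 16, 20, 36, 6  ⇒  Σ = 191
Area = |Σ|/2 = 95.5.

95.5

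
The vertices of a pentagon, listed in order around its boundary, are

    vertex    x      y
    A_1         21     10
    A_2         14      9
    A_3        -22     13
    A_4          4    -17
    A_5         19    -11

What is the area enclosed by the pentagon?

Apply Gauss's area formula: 2A = Σ (x_i·y_{i+1} − x_{i+1}·y_i), indices taken mod 5.
Σ = (49) + (380) + (322) + (279) + (421) = 1451
Area = |Σ|/2 = 725.5.

725.5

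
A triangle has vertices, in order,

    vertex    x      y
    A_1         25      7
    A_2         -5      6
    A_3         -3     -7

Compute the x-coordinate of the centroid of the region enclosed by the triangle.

17/3

Apply the shoelace formula. First the cross-terms c_i = x_i·y_{i+1} − x_{i+1}·y_i:
  185, 53, 154  ⇒  2A = 392, A = 196.
Then Σ (x_i + x_{i+1})·c_i = 6664, so x̄ = 6664 / (6·196) = 17/3.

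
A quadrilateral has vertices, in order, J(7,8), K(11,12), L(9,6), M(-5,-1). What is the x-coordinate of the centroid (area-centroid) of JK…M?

Apply Gauss's area formula. First the cross-terms c_i = x_i·y_{i+1} − x_{i+1}·y_i:
  -4, -42, 21, -33  ⇒  2A = -58, A = -29.
Then Σ (x_i + x_{i+1})·c_i = -894, so x̄ = -894 / (6·(-29)) = 149/29.

149/29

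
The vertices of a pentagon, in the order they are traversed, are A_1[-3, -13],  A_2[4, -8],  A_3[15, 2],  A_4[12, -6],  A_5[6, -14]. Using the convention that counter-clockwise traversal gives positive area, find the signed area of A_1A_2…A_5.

Apply the shoelace formula: 2A = Σ (x_i·y_{i+1} − x_{i+1}·y_i), indices taken mod 5.
Cross-terms: 76, 128, -114, -132, -120  ⇒  Σ = -162
Signed area = Σ/2 = -81 (negative ⇒ clockwise traversal).

-81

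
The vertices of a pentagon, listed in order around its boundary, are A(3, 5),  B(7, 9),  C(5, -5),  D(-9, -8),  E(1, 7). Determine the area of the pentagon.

122

Apply the shoelace (surveyor's) formula: 2A = Σ (x_i·y_{i+1} − x_{i+1}·y_i), indices taken mod 5.
A→B: (3)(9) − (7)(5) = -8
B→C: (7)(-5) − (5)(9) = -80
C→D: (5)(-8) − (-9)(-5) = -85
D→E: (-9)(7) − (1)(-8) = -55
E→A: (1)(5) − (3)(7) = -16
Σ = -244
Area = |Σ|/2 = 122.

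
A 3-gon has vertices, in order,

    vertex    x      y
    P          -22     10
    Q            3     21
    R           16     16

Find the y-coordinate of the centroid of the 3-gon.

Apply the shoelace formula. First the cross-terms c_i = x_i·y_{i+1} − x_{i+1}·y_i:
  -492, -288, 512  ⇒  2A = -268, A = -134.
Then Σ (y_i + y_{i+1})·c_i = -12596, so ȳ = -12596 / (6·(-134)) = 47/3.

47/3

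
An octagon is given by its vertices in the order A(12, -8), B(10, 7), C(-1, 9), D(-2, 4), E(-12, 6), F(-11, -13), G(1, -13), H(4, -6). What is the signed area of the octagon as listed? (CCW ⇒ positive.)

Apply the surveyor's formula: 2A = Σ (x_i·y_{i+1} − x_{i+1}·y_i), indices taken mod 8.
Σ = (164) + (97) + (14) + (36) + (222) + (156) + (46) + (40) = 775
Signed area = Σ/2 = 387.5 (positive ⇒ counter-clockwise traversal).

387.5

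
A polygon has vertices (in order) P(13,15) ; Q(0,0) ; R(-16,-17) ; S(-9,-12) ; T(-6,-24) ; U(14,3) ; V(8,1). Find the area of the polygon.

299

Apply the surveyor's formula: 2A = Σ (x_i·y_{i+1} − x_{i+1}·y_i), indices taken mod 7.
P→Q: (13)(0) − (0)(15) = 0
Q→R: (0)(-17) − (-16)(0) = 0
R→S: (-16)(-12) − (-9)(-17) = 39
S→T: (-9)(-24) − (-6)(-12) = 144
T→U: (-6)(3) − (14)(-24) = 318
U→V: (14)(1) − (8)(3) = -10
V→P: (8)(15) − (13)(1) = 107
Σ = 598
Area = |Σ|/2 = 299.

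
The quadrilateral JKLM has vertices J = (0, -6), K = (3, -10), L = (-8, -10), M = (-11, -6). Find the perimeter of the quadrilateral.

32

|JK| = √((3)² + (-4)²) = √25 = 5
|KL| = √((-11)² + (0)²) = √121 = 11
|LM| = √((-3)² + (4)²) = √25 = 5
|MJ| = √((11)² + (0)²) = √121 = 11
Perimeter = 5 + 11 + 5 + 11 = 32.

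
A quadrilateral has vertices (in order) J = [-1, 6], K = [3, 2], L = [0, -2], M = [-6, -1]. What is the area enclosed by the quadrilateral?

37.5

Σ = (-20) + (-6) + (-12) + (-37) = -75
Area = |Σ|/2 = 37.5.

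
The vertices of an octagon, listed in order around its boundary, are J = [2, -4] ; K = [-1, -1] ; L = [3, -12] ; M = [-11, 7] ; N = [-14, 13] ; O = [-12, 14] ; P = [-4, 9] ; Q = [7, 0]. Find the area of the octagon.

165

Apply the shoelace formula: 2A = Σ (x_i·y_{i+1} − x_{i+1}·y_i), indices taken mod 8.
Σ = (-6) + (15) + (-111) + (-45) + (-40) + (-52) + (-63) + (-28) = -330
Area = |Σ|/2 = 165.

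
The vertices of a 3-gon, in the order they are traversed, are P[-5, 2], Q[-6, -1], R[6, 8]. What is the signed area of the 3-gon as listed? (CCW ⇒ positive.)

Apply the shoelace (surveyor's) formula: 2A = Σ (x_i·y_{i+1} − x_{i+1}·y_i), indices taken mod 3.
Σ = (17) + (-42) + (52) = 27
Signed area = Σ/2 = 13.5 (positive ⇒ counter-clockwise traversal).

13.5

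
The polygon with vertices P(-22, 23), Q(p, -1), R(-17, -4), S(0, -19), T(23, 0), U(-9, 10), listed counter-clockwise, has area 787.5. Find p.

-21

The doubled signed area Σ (x_i y_{i+1} − x_{i+1} y_i) is linear in p.
With p=0 it equals 1008; the coefficient of p is -27 (from the two edges through Q).
So -27·p + 1008 = 2·787.5 = 1575 ⇒ p = -21.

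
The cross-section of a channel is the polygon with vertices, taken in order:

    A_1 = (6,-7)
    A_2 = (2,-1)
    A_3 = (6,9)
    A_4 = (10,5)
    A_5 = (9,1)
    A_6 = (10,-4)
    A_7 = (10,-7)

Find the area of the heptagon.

Cross-terms: 8, 24, -60, -35, -46, -30, -28  ⇒  Σ = -167
Area = |Σ|/2 = 83.5.

83.5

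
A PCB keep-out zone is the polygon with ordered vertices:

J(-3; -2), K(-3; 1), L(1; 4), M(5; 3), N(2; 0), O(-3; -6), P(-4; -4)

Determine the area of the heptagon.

36.5

Σ = (-9) + (-13) + (-17) + (-6) + (-12) + (-12) + (-4) = -73
Area = |Σ|/2 = 36.5.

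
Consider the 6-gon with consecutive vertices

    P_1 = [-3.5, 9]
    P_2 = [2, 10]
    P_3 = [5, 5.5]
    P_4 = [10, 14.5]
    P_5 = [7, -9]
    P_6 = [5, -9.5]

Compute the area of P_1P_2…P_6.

137.875

Apply the shoelace formula: 2A = Σ (x_i·y_{i+1} − x_{i+1}·y_i), indices taken mod 6.
P_1→P_2: (-3.5)(10) − (2)(9) = -53
P_2→P_3: (2)(5.5) − (5)(10) = -39
P_3→P_4: (5)(14.5) − (10)(5.5) = 17.5
P_4→P_5: (10)(-9) − (7)(14.5) = -191.5
P_5→P_6: (7)(-9.5) − (5)(-9) = -21.5
P_6→P_1: (5)(9) − (-3.5)(-9.5) = 11.75
Σ = -275.75
Area = |Σ|/2 = 137.875.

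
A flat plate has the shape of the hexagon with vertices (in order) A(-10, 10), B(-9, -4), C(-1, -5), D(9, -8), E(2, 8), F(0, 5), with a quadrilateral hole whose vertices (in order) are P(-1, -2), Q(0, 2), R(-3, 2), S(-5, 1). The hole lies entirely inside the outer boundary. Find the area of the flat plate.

175

Outer boundary:
Σ = (130) + (41) + (53) + (88) + (10) + (50) = 372
Area = |Σ|/2 = 186.
Hole:
Cross-terms: -2, 6, 7, 11  ⇒  Σ = 22
Area = |Σ|/2 = 11.
Net area = 186 − 11 = 175.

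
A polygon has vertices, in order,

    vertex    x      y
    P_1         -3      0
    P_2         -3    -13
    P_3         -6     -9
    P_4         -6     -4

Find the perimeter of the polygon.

28

|P_1P_2| = √((0)² + (-13)²) = √169 = 13
|P_2P_3| = √((-3)² + (4)²) = √25 = 5
|P_3P_4| = √((0)² + (5)²) = √25 = 5
|P_4P_1| = √((3)² + (4)²) = √25 = 5
Perimeter = 13 + 5 + 5 + 5 = 28.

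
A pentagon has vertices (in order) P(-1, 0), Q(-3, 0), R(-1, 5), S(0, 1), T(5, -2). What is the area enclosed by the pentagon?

P→Q: (-1)(0) − (-3)(0) = 0
Q→R: (-3)(5) − (-1)(0) = -15
R→S: (-1)(1) − (0)(5) = -1
S→T: (0)(-2) − (5)(1) = -5
T→P: (5)(0) − (-1)(-2) = -2
Σ = -23
Area = |Σ|/2 = 11.5.

11.5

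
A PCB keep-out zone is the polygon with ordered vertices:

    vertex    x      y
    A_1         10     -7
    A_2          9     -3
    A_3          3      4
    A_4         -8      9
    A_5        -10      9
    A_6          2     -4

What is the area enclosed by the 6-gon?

101.5

Apply the surveyor's formula: 2A = Σ (x_i·y_{i+1} − x_{i+1}·y_i), indices taken mod 6.
Σ = (33) + (45) + (59) + (18) + (22) + (26) = 203
Area = |Σ|/2 = 101.5.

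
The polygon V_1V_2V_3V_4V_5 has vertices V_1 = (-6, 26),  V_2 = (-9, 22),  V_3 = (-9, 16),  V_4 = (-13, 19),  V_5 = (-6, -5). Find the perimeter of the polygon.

|V_1V_2| = √((-3)² + (-4)²) = √25 = 5
|V_2V_3| = √((0)² + (-6)²) = √36 = 6
|V_3V_4| = √((-4)² + (3)²) = √25 = 5
|V_4V_5| = √((7)² + (-24)²) = √625 = 25
|V_5V_1| = √((0)² + (31)²) = √961 = 31
Perimeter = 5 + 6 + 5 + 25 + 31 = 72.

72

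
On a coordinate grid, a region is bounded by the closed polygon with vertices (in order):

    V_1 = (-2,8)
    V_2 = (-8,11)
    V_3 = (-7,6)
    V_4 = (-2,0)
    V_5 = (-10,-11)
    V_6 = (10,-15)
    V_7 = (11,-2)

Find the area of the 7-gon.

Apply the shoelace (surveyor's) formula: 2A = Σ (x_i·y_{i+1} − x_{i+1}·y_i), indices taken mod 7.
Σ = (42) + (29) + (12) + (22) + (260) + (145) + (84) = 594
Area = |Σ|/2 = 297.

297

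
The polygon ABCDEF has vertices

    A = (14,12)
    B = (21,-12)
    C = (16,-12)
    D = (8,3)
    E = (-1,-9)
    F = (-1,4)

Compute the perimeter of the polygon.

|AB| = √((7)² + (-24)²) = √625 = 25
|BC| = √((-5)² + (0)²) = √25 = 5
|CD| = √((-8)² + (15)²) = √289 = 17
|DE| = √((-9)² + (-12)²) = √225 = 15
|EF| = √((0)² + (13)²) = √169 = 13
|FA| = √((15)² + (8)²) = √289 = 17
Perimeter = 25 + 5 + 17 + 15 + 13 + 17 = 92.

92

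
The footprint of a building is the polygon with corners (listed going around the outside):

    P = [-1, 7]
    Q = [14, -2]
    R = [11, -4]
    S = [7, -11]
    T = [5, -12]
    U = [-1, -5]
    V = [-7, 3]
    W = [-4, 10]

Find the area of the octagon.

Σ = (-96) + (-34) + (-93) + (-29) + (-37) + (-38) + (-58) + (-18) = -403
Area = |Σ|/2 = 201.5.

201.5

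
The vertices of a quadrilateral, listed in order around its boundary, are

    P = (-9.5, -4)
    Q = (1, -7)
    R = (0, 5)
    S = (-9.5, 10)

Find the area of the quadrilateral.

128

Apply the shoelace (surveyor's) formula: 2A = Σ (x_i·y_{i+1} − x_{i+1}·y_i), indices taken mod 4.
P→Q: (-9.5)(-7) − (1)(-4) = 70.5
Q→R: (1)(5) − (0)(-7) = 5
R→S: (0)(10) − (-9.5)(5) = 47.5
S→P: (-9.5)(-4) − (-9.5)(10) = 133
Σ = 256
Area = |Σ|/2 = 128.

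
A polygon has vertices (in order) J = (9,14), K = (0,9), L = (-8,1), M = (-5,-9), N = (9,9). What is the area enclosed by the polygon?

155.5

Apply Gauss's area formula: 2A = Σ (x_i·y_{i+1} − x_{i+1}·y_i), indices taken mod 5.
J→K: (9)(9) − (0)(14) = 81
K→L: (0)(1) − (-8)(9) = 72
L→M: (-8)(-9) − (-5)(1) = 77
M→N: (-5)(9) − (9)(-9) = 36
N→J: (9)(14) − (9)(9) = 45
Σ = 311
Area = |Σ|/2 = 155.5.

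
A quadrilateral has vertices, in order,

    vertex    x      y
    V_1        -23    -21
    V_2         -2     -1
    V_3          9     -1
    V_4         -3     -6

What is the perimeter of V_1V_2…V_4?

|V_1V_2| = √((21)² + (20)²) = √841 = 29
|V_2V_3| = √((11)² + (0)²) = √121 = 11
|V_3V_4| = √((-12)² + (-5)²) = √169 = 13
|V_4V_1| = √((-20)² + (-15)²) = √625 = 25
Perimeter = 29 + 11 + 13 + 25 = 78.

78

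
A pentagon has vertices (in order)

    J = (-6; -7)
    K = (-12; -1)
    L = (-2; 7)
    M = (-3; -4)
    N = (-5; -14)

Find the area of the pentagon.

81

Apply the surveyor's formula: 2A = Σ (x_i·y_{i+1} − x_{i+1}·y_i), indices taken mod 5.
J→K: (-6)(-1) − (-12)(-7) = -78
K→L: (-12)(7) − (-2)(-1) = -86
L→M: (-2)(-4) − (-3)(7) = 29
M→N: (-3)(-14) − (-5)(-4) = 22
N→J: (-5)(-7) − (-6)(-14) = -49
Σ = -162
Area = |Σ|/2 = 81.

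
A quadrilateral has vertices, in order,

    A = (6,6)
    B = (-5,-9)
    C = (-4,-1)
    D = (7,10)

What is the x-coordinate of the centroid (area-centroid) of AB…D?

Apply the shoelace formula. First the cross-terms c_i = x_i·y_{i+1} − x_{i+1}·y_i:
  -24, -31, -33, -18  ⇒  2A = -106, A = -53.
Then Σ (x_i + x_{i+1})·c_i = -78, so x̄ = -78 / (6·(-53)) = 13/53.

13/53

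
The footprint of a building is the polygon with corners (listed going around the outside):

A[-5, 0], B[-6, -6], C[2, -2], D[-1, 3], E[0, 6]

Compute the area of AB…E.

41

Apply the shoelace formula: 2A = Σ (x_i·y_{i+1} − x_{i+1}·y_i), indices taken mod 5.
Σ = (30) + (24) + (4) + (-6) + (30) = 82
Area = |Σ|/2 = 41.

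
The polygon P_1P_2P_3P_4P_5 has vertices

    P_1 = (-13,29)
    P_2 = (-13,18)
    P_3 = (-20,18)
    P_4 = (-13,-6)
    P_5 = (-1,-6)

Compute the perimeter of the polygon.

|P_1P_2| = √((0)² + (-11)²) = √121 = 11
|P_2P_3| = √((-7)² + (0)²) = √49 = 7
|P_3P_4| = √((7)² + (-24)²) = √625 = 25
|P_4P_5| = √((12)² + (0)²) = √144 = 12
|P_5P_1| = √((-12)² + (35)²) = √1369 = 37
Perimeter = 11 + 7 + 25 + 12 + 37 = 92.

92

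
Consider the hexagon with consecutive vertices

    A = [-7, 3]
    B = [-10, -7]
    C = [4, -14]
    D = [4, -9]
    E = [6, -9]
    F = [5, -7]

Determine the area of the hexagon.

Apply the surveyor's formula: 2A = Σ (x_i·y_{i+1} − x_{i+1}·y_i), indices taken mod 6.
Σ = (79) + (168) + (20) + (18) + (3) + (-34) = 254
Area = |Σ|/2 = 127.

127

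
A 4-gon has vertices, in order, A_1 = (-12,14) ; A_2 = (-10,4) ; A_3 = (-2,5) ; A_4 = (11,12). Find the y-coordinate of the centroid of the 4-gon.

Apply the shoelace (surveyor's) formula. First the cross-terms c_i = x_i·y_{i+1} − x_{i+1}·y_i:
  92, -42, -79, 298  ⇒  2A = 269, A = 134.5.
Then Σ (y_i + y_{i+1})·c_i = 7683, so ȳ = 7683 / (6·134.5) = 2561/269.

2561/269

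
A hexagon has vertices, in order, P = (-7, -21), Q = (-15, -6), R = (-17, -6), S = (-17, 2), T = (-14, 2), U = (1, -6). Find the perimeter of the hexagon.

|PQ| = √((-8)² + (15)²) = √289 = 17
|QR| = √((-2)² + (0)²) = √4 = 2
|RS| = √((0)² + (8)²) = √64 = 8
|ST| = √((3)² + (0)²) = √9 = 3
|TU| = √((15)² + (-8)²) = √289 = 17
|UP| = √((-8)² + (-15)²) = √289 = 17
Perimeter = 17 + 2 + 8 + 3 + 17 + 17 = 64.

64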